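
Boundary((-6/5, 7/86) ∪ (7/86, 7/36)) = {-6/5, 7/86, 7/36}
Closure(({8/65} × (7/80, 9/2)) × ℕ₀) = ({8/65} × [7/80, 9/2]) × ℕ₀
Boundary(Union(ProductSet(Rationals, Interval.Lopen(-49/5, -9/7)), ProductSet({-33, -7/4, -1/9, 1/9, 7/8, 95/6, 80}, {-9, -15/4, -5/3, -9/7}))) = ProductSet(Reals, Interval(-49/5, -9/7))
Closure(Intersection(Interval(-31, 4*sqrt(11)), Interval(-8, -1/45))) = Interval(-8, -1/45)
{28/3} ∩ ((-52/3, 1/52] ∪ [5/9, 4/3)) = ∅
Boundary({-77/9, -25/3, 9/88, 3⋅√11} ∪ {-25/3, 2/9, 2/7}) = {-77/9, -25/3, 9/88, 2/9, 2/7, 3⋅√11}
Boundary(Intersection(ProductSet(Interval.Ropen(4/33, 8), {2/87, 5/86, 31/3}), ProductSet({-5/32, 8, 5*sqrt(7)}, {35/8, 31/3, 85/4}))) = EmptySet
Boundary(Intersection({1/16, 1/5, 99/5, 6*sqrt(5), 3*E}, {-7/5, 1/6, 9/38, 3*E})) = {3*E}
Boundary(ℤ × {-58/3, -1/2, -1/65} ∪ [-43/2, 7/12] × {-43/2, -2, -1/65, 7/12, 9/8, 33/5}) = (ℤ × {-58/3, -1/2, -1/65}) ∪ ([-43/2, 7/12] × {-43/2, -2, -1/65, 7/12, 9/8, 33/5})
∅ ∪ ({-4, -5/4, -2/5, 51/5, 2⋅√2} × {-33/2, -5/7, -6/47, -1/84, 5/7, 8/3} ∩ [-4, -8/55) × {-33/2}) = {-4, -5/4, -2/5} × {-33/2}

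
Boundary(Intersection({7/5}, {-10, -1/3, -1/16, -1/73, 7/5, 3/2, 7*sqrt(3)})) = {7/5}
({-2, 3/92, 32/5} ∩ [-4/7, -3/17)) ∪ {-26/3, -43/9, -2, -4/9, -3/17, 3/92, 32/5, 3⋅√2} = {-26/3, -43/9, -2, -4/9, -3/17, 3/92, 32/5, 3⋅√2}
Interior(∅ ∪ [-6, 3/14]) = (-6, 3/14)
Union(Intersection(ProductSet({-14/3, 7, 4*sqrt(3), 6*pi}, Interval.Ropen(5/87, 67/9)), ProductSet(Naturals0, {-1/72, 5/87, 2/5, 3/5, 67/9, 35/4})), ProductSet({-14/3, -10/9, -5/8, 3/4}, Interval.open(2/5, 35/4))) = Union(ProductSet({7}, {5/87, 2/5, 3/5}), ProductSet({-14/3, -10/9, -5/8, 3/4}, Interval.open(2/5, 35/4)))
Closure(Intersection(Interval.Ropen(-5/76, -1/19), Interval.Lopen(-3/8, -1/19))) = Interval(-5/76, -1/19)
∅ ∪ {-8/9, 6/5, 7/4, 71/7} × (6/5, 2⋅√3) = {-8/9, 6/5, 7/4, 71/7} × (6/5, 2⋅√3)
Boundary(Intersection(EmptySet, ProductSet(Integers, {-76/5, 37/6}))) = EmptySet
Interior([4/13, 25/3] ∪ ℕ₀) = ({1, 2, …, 8} \ ℕ₀ \ (4/13, 25/3)) ∪ ((4/13, 25/3) \ ℕ₀ \ (4/13, 25/3)) ∪ (ℕ₀ \ ({4/13, 25/3} ∪ (ℕ₀ \ (4/13, 25/3)))) ∪ ({1, 2, …, 8} \ ({4/13, 25/3} ∪ (ℕ₀ \ (4/13, 25/3))))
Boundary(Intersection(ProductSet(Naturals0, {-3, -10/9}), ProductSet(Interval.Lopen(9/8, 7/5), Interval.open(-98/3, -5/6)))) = EmptySet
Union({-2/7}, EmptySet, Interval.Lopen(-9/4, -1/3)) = Union({-2/7}, Interval.Lopen(-9/4, -1/3))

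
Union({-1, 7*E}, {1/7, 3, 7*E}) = {-1, 1/7, 3, 7*E}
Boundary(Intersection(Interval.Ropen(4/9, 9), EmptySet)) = EmptySet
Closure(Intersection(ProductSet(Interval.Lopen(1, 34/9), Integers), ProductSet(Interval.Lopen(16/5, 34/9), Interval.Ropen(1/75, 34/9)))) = ProductSet(Interval(16/5, 34/9), Range(1, 4, 1))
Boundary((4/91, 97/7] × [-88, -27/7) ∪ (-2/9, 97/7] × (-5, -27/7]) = ({97/7} × [-88, -27/7]) ∪ ([-2/9, 97/7] × {-27/7}) ∪ ({-2/9, 97/7} × [-5, -27/7]) ∪ ([4/91, 97/7] × {-88, -27/7}) ∪ ({4/91, 97/7} × ([-88, -5] ∪ {-27/7})) ∪ (([-2/9, 4/91] ∪ {97/7}) × {-5, -27/7})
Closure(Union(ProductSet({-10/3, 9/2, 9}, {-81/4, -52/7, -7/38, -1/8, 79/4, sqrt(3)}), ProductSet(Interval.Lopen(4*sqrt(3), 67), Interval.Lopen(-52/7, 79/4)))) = Union(ProductSet({67, 4*sqrt(3)}, Interval(-52/7, 79/4)), ProductSet({-10/3, 9/2, 9}, {-81/4, -52/7, -7/38, -1/8, 79/4, sqrt(3)}), ProductSet(Interval(4*sqrt(3), 67), {-52/7, 79/4}), ProductSet(Interval.Lopen(4*sqrt(3), 67), Interval.Lopen(-52/7, 79/4)))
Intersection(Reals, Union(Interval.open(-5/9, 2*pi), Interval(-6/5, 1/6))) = Interval.Ropen(-6/5, 2*pi)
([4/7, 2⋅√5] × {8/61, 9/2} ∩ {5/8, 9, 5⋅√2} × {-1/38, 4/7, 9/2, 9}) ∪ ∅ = {5/8} × {9/2}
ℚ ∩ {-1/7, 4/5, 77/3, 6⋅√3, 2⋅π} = {-1/7, 4/5, 77/3}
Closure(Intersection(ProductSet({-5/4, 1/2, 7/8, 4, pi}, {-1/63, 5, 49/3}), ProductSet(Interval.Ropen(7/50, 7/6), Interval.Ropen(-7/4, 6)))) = ProductSet({1/2, 7/8}, {-1/63, 5})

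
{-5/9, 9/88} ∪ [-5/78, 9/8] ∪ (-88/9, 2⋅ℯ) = (-88/9, 2⋅ℯ)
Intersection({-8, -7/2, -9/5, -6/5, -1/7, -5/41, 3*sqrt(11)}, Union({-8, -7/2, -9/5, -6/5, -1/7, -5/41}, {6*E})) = {-8, -7/2, -9/5, -6/5, -1/7, -5/41}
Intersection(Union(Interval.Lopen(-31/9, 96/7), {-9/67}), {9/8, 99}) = {9/8}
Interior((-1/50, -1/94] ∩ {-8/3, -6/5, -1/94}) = ∅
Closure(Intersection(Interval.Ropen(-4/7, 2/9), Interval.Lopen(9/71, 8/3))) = Interval(9/71, 2/9)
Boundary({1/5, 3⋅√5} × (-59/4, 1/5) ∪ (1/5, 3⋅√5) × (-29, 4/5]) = ({1/5, 3⋅√5} × [-29, 4/5]) ∪ ([1/5, 3⋅√5] × {-29, 4/5})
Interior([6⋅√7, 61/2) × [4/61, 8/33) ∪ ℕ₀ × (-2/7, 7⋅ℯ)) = (({16, 17, …, 30} \ ℕ₀ \ (6⋅√7, 61/2)) ∪ ((6⋅√7, 61/2) \ ℕ₀ \ (6⋅√7, 61/2)) ∪ (ℕ₀ \ ({61/2, 6⋅√7} ∪ (ℕ₀ \ (6⋅√7, 61/2)))) ∪ ((6⋅√7, 61/2) \ (ℕ₀ ∪ (ℕ₀ \ (6⋅√7, 61/2)))) ∪ (ℕ₀ \ ([6⋅√7, 61/2] ∪ (ℕ₀ \ (6⋅√7, 61/2)))) ∪ ({16, 17, …, 30} \ ({61/2, 6⋅√7} ∪ (ℕ₀ \ (6⋅√7, 61/2))))) × (4/61, 8/33)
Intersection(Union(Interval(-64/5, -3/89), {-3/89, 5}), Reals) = Union({5}, Interval(-64/5, -3/89))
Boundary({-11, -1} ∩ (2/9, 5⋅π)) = ∅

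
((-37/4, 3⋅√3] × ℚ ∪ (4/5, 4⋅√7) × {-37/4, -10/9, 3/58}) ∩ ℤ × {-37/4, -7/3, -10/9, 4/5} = ({1, 2, …, 10} × {-37/4, -10/9}) ∪ ({-9, -8, …, 5} × {-37/4, -7/3, -10/9, 4/5})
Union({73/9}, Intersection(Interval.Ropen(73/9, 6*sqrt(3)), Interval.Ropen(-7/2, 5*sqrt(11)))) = Interval.Ropen(73/9, 6*sqrt(3))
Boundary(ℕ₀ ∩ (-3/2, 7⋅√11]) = {0, 1, …, 23}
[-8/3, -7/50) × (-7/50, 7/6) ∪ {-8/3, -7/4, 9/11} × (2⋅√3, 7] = ([-8/3, -7/50) × (-7/50, 7/6)) ∪ ({-8/3, -7/4, 9/11} × (2⋅√3, 7])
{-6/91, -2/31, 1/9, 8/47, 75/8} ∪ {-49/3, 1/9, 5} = {-49/3, -6/91, -2/31, 1/9, 8/47, 5, 75/8}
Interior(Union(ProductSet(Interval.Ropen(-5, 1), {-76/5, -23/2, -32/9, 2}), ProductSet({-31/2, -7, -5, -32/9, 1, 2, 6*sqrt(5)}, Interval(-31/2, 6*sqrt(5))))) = EmptySet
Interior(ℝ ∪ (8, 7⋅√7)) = (-∞, ∞)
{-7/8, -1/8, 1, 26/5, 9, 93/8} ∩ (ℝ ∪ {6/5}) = {-7/8, -1/8, 1, 26/5, 9, 93/8}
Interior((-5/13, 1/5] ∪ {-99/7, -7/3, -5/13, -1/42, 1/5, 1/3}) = (-5/13, 1/5)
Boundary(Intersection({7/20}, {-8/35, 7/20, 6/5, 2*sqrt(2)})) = {7/20}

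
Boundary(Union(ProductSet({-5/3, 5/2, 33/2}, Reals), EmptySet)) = ProductSet({-5/3, 5/2, 33/2}, Reals)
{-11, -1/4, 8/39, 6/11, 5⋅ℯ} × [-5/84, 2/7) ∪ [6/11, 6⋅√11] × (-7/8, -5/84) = ({-11, -1/4, 8/39, 6/11, 5⋅ℯ} × [-5/84, 2/7)) ∪ ([6/11, 6⋅√11] × (-7/8, -5/84))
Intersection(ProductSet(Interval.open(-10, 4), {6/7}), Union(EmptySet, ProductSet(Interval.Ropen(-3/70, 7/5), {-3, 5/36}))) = EmptySet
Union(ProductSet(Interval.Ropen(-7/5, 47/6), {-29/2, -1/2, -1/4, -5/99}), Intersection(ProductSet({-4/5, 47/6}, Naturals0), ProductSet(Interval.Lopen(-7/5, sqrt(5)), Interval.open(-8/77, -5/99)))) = ProductSet(Interval.Ropen(-7/5, 47/6), {-29/2, -1/2, -1/4, -5/99})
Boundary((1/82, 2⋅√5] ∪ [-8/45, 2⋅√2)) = {-8/45, 2⋅√5}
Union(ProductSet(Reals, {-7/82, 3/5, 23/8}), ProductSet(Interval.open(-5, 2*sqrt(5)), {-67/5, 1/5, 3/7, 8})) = Union(ProductSet(Interval.open(-5, 2*sqrt(5)), {-67/5, 1/5, 3/7, 8}), ProductSet(Reals, {-7/82, 3/5, 23/8}))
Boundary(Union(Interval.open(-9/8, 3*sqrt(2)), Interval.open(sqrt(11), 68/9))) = {-9/8, 68/9}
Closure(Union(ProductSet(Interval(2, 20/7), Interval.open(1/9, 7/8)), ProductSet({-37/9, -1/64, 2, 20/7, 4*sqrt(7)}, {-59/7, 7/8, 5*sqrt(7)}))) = Union(ProductSet({-37/9, -1/64, 2, 20/7, 4*sqrt(7)}, {-59/7, 7/8, 5*sqrt(7)}), ProductSet(Interval(2, 20/7), Interval(1/9, 7/8)))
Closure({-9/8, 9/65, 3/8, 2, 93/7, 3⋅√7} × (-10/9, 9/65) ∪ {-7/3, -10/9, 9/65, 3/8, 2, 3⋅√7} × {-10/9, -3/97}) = ({-7/3, -10/9, 9/65, 3/8, 2, 3⋅√7} × {-10/9, -3/97}) ∪ ({-9/8, 9/65, 3/8, 2, 93/7, 3⋅√7} × [-10/9, 9/65])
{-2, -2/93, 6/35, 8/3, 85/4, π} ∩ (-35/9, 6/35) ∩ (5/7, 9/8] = ∅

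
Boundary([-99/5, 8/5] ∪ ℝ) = ∅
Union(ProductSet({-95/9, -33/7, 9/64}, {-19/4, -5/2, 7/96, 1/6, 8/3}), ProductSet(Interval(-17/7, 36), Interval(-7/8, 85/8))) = Union(ProductSet({-95/9, -33/7, 9/64}, {-19/4, -5/2, 7/96, 1/6, 8/3}), ProductSet(Interval(-17/7, 36), Interval(-7/8, 85/8)))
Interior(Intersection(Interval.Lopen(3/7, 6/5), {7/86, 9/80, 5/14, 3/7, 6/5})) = EmptySet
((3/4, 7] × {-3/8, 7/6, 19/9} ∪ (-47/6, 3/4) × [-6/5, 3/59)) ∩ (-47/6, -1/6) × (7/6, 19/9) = ∅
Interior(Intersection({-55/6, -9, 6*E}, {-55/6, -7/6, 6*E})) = EmptySet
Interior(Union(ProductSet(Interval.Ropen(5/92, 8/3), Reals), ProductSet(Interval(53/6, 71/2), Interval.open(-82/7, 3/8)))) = Union(ProductSet(Interval.open(5/92, 8/3), Reals), ProductSet(Interval.open(53/6, 71/2), Interval.open(-82/7, 3/8)))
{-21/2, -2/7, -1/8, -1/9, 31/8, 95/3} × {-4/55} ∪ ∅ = {-21/2, -2/7, -1/8, -1/9, 31/8, 95/3} × {-4/55}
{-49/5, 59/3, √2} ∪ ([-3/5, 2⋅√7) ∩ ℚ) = {-49/5, 59/3, √2} ∪ (ℚ ∩ [-3/5, 2⋅√7))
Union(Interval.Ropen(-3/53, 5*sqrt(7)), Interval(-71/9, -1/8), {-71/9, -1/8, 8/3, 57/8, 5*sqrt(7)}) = Union(Interval(-71/9, -1/8), Interval(-3/53, 5*sqrt(7)))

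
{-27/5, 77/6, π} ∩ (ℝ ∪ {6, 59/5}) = {-27/5, 77/6, π}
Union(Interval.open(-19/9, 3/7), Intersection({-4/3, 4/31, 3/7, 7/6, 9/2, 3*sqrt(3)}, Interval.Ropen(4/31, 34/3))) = Union({7/6, 9/2, 3*sqrt(3)}, Interval.Lopen(-19/9, 3/7))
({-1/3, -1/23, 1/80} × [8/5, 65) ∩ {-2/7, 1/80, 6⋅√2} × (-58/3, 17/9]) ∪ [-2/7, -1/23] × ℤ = ([-2/7, -1/23] × ℤ) ∪ ({1/80} × [8/5, 17/9])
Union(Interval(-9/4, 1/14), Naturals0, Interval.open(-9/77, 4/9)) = Union(Interval.Ropen(-9/4, 4/9), Naturals0)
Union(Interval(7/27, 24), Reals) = Interval(-oo, oo)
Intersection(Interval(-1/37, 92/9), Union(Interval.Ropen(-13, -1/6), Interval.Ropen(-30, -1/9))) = EmptySet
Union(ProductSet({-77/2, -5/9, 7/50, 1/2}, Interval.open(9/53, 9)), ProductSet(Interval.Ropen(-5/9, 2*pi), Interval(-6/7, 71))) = Union(ProductSet({-77/2, -5/9, 7/50, 1/2}, Interval.open(9/53, 9)), ProductSet(Interval.Ropen(-5/9, 2*pi), Interval(-6/7, 71)))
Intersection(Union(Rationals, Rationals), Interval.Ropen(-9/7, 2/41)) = Intersection(Interval.Ropen(-9/7, 2/41), Rationals)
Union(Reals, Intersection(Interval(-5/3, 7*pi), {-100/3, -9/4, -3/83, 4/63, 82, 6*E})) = Reals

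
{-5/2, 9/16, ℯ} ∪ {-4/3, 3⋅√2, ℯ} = {-5/2, -4/3, 9/16, 3⋅√2, ℯ}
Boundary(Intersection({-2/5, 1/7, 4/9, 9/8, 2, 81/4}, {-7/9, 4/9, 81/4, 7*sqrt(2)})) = {4/9, 81/4}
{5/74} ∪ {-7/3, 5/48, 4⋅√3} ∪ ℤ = ℤ ∪ {-7/3, 5/74, 5/48, 4⋅√3}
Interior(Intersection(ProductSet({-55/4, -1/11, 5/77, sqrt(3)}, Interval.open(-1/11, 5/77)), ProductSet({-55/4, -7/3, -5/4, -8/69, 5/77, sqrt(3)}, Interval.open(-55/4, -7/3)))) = EmptySet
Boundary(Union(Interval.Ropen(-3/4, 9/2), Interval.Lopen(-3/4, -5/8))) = {-3/4, 9/2}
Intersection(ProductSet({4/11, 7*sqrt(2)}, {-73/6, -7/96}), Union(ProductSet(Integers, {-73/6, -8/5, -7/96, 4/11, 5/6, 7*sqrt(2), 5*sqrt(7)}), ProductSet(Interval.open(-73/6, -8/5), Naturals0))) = EmptySet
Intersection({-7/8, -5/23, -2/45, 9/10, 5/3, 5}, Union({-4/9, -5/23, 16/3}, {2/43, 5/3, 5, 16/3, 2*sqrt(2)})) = {-5/23, 5/3, 5}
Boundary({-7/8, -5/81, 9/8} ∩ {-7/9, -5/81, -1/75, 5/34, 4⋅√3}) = {-5/81}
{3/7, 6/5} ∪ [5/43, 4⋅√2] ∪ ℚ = ℚ ∪ [5/43, 4⋅√2]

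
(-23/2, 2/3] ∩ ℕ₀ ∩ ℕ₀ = {0}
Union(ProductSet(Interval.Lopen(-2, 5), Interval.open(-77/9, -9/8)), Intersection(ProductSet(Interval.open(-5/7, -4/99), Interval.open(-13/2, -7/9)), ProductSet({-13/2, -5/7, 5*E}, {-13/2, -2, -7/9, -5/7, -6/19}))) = ProductSet(Interval.Lopen(-2, 5), Interval.open(-77/9, -9/8))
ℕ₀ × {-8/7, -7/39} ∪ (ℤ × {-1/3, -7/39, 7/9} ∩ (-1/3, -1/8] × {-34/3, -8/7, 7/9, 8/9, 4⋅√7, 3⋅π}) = ℕ₀ × {-8/7, -7/39}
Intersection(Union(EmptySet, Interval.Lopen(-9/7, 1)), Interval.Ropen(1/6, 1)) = Interval.Ropen(1/6, 1)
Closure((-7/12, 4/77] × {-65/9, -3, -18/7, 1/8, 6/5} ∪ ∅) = [-7/12, 4/77] × {-65/9, -3, -18/7, 1/8, 6/5}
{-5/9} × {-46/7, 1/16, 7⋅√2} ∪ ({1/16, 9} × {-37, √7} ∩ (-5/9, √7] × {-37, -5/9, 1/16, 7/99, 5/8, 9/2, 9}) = ({1/16} × {-37}) ∪ ({-5/9} × {-46/7, 1/16, 7⋅√2})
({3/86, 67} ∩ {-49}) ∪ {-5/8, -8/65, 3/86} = {-5/8, -8/65, 3/86}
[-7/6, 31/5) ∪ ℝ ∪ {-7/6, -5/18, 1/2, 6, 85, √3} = (-∞, ∞)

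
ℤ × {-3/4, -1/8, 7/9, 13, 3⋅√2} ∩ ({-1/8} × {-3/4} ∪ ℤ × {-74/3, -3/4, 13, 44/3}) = ℤ × {-3/4, 13}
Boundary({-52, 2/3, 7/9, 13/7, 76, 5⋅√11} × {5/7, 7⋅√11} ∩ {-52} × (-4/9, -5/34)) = ∅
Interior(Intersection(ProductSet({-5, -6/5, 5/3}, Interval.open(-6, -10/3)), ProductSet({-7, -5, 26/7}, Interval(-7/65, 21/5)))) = EmptySet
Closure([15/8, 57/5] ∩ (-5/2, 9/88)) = ∅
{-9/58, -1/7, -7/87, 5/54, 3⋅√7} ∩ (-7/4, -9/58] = {-9/58}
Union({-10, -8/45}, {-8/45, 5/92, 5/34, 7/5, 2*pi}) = {-10, -8/45, 5/92, 5/34, 7/5, 2*pi}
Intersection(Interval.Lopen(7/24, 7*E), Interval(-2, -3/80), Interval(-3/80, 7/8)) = EmptySet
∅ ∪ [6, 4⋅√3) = [6, 4⋅√3)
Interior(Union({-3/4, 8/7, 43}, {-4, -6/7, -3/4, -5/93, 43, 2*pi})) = EmptySet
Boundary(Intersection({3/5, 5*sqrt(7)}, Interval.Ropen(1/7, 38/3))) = {3/5}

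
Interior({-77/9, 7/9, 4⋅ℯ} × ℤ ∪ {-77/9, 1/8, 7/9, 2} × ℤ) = ∅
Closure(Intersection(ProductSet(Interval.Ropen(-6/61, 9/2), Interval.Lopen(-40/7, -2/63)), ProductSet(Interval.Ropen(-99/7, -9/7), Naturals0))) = EmptySet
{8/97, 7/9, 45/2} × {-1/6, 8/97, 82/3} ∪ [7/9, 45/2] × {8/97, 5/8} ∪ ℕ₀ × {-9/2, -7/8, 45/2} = (ℕ₀ × {-9/2, -7/8, 45/2}) ∪ ({8/97, 7/9, 45/2} × {-1/6, 8/97, 82/3}) ∪ ([7/9, 45/2] × {8/97, 5/8})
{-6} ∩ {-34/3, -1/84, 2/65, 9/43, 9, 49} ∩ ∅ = ∅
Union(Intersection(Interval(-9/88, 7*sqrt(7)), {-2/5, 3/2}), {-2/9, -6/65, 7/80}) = {-2/9, -6/65, 7/80, 3/2}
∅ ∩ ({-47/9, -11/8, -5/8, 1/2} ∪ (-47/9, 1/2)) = ∅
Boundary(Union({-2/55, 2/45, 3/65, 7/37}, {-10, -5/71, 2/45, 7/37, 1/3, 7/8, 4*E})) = {-10, -5/71, -2/55, 2/45, 3/65, 7/37, 1/3, 7/8, 4*E}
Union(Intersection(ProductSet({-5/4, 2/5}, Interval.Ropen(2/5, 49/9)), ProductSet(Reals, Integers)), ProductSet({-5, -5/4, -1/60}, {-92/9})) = Union(ProductSet({-5/4, 2/5}, Range(1, 6, 1)), ProductSet({-5, -5/4, -1/60}, {-92/9}))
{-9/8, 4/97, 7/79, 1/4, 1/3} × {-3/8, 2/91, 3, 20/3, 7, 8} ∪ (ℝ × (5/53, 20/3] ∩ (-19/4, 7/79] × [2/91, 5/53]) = {-9/8, 4/97, 7/79, 1/4, 1/3} × {-3/8, 2/91, 3, 20/3, 7, 8}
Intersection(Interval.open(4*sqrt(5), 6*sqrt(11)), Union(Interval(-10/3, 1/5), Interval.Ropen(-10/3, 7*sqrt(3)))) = Interval.open(4*sqrt(5), 7*sqrt(3))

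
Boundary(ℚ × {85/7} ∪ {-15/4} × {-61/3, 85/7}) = (ℝ × {85/7}) ∪ ({-15/4} × {-61/3, 85/7})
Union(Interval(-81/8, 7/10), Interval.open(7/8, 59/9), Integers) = Union(Integers, Interval(-81/8, 7/10), Interval.open(7/8, 59/9))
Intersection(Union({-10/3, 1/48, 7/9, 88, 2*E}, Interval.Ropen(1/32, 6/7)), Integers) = {88}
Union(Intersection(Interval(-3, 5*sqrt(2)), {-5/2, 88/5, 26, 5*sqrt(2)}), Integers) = Union({-5/2, 5*sqrt(2)}, Integers)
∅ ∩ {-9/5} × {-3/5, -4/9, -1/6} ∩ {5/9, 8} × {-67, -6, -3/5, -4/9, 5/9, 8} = ∅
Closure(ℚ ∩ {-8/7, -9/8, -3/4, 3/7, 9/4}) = {-8/7, -9/8, -3/4, 3/7, 9/4}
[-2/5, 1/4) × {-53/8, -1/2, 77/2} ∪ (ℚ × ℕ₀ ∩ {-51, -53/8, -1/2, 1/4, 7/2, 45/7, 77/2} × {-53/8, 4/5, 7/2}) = [-2/5, 1/4) × {-53/8, -1/2, 77/2}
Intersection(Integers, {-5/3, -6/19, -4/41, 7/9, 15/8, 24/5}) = EmptySet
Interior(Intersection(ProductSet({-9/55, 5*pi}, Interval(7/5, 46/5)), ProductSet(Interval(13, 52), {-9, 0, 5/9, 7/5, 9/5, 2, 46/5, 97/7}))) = EmptySet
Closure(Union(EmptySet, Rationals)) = Reals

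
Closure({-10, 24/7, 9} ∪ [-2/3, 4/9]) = {-10, 24/7, 9} ∪ [-2/3, 4/9]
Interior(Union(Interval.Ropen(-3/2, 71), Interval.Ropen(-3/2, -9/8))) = Interval.open(-3/2, 71)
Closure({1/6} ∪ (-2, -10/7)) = [-2, -10/7] ∪ {1/6}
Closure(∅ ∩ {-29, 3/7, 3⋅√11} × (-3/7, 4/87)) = ∅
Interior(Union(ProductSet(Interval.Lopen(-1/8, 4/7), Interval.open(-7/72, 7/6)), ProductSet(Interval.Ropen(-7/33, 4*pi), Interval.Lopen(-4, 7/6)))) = ProductSet(Interval.open(-7/33, 4*pi), Interval.open(-4, 7/6))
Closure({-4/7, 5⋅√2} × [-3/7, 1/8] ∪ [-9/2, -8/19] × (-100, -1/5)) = ([-9/2, -8/19] × [-100, -1/5]) ∪ ({-4/7, 5⋅√2} × [-3/7, 1/8])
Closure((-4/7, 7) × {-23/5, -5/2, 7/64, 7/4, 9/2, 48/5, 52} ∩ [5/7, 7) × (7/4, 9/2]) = [5/7, 7] × {9/2}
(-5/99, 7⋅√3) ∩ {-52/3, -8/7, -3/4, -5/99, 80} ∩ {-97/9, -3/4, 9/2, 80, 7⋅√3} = ∅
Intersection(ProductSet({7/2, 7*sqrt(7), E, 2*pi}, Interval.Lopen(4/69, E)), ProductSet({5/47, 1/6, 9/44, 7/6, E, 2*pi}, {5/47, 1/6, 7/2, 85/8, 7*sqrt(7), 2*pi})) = ProductSet({E, 2*pi}, {5/47, 1/6})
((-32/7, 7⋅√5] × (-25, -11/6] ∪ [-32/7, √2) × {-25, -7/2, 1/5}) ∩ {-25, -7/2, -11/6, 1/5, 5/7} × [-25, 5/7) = {-7/2, -11/6, 1/5, 5/7} × ([-25, -11/6] ∪ {1/5})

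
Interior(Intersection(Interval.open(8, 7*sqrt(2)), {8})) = EmptySet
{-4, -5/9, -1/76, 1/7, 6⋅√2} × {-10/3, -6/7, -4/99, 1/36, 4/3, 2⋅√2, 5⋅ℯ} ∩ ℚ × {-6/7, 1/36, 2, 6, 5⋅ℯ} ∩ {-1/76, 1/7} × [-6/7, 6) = {-1/76, 1/7} × {-6/7, 1/36}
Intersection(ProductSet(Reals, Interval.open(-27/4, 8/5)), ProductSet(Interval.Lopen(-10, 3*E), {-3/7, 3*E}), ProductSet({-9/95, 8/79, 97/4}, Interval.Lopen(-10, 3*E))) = ProductSet({-9/95, 8/79}, {-3/7})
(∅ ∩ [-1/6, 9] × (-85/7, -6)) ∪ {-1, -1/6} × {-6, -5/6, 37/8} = {-1, -1/6} × {-6, -5/6, 37/8}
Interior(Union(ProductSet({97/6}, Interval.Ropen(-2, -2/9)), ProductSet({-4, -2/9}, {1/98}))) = EmptySet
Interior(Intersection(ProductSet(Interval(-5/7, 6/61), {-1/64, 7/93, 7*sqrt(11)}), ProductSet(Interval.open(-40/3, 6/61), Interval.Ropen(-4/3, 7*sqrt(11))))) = EmptySet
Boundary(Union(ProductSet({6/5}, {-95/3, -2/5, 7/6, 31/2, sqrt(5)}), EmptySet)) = ProductSet({6/5}, {-95/3, -2/5, 7/6, 31/2, sqrt(5)})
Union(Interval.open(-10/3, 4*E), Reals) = Interval(-oo, oo)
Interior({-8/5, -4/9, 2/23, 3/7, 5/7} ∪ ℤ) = ∅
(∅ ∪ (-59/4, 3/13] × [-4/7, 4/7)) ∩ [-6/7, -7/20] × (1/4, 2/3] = [-6/7, -7/20] × (1/4, 4/7)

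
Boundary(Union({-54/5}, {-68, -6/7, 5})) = {-68, -54/5, -6/7, 5}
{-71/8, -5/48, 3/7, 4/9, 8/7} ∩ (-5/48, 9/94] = ∅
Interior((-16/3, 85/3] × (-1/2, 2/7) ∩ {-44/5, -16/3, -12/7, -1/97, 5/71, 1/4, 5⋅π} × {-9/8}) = ∅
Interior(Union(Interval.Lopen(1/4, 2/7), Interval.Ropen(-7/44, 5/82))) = Union(Interval.open(-7/44, 5/82), Interval.open(1/4, 2/7))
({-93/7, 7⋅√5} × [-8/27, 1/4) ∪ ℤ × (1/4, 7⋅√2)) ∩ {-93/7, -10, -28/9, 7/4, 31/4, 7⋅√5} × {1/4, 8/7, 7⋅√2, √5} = {-10} × {8/7, √5}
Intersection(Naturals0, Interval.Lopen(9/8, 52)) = Range(2, 53, 1)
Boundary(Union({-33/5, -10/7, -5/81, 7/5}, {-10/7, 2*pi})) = {-33/5, -10/7, -5/81, 7/5, 2*pi}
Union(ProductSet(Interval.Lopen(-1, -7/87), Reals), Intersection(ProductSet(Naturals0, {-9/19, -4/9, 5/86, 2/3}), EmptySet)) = ProductSet(Interval.Lopen(-1, -7/87), Reals)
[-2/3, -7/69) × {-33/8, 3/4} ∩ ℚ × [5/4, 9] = ∅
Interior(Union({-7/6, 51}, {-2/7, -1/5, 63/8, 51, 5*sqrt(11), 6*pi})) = EmptySet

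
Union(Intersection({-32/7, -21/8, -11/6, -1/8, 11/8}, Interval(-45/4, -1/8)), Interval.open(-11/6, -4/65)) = Union({-32/7, -21/8}, Interval.Ropen(-11/6, -4/65))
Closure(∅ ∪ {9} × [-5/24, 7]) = {9} × [-5/24, 7]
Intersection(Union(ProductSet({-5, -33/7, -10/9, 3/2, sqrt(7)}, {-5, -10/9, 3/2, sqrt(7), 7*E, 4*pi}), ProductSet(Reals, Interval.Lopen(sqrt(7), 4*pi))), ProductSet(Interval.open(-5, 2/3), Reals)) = Union(ProductSet({-33/7, -10/9}, {-5, -10/9, 3/2, sqrt(7), 7*E, 4*pi}), ProductSet(Interval.open(-5, 2/3), Interval.Lopen(sqrt(7), 4*pi)))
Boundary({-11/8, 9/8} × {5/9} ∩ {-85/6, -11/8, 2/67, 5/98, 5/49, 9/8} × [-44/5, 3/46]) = ∅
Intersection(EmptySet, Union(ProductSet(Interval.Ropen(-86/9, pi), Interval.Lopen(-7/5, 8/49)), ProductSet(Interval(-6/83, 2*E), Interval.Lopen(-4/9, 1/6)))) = EmptySet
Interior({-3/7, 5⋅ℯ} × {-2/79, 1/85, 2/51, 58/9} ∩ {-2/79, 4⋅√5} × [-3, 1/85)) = ∅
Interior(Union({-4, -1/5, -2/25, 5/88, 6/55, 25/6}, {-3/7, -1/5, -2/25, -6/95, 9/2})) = EmptySet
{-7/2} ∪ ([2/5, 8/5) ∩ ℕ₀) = {-7/2} ∪ {1}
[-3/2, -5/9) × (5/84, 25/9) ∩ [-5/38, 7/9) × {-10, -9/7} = ∅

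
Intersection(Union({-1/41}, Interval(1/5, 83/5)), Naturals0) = Range(1, 17, 1)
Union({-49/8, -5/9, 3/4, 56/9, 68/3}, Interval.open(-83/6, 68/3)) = Interval.Lopen(-83/6, 68/3)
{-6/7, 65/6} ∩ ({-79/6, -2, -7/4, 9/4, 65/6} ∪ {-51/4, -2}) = {65/6}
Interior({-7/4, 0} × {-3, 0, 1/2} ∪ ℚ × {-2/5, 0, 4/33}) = ∅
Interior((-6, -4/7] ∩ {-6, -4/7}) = ∅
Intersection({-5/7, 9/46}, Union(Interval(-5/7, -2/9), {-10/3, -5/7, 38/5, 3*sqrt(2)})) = {-5/7}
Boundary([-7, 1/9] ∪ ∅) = {-7, 1/9}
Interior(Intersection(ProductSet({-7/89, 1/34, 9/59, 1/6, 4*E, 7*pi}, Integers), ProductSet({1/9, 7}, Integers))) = EmptySet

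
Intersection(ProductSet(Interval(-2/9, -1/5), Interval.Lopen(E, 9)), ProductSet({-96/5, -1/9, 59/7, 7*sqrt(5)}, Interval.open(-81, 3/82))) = EmptySet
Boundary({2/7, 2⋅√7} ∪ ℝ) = ∅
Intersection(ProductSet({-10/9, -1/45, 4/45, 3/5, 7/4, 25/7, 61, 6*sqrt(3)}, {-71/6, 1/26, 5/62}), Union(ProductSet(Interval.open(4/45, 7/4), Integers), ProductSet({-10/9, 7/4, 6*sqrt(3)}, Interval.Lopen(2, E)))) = EmptySet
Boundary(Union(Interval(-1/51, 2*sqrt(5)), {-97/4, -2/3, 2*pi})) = {-97/4, -2/3, -1/51, 2*sqrt(5), 2*pi}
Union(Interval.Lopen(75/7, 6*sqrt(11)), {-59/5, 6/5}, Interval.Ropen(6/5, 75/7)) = Union({-59/5}, Interval.Ropen(6/5, 75/7), Interval.Lopen(75/7, 6*sqrt(11)))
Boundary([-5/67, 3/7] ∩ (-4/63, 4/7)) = {-4/63, 3/7}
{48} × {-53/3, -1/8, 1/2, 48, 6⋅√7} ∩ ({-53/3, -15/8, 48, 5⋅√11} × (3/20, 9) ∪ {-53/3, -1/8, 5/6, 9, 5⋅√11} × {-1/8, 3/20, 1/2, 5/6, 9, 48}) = {48} × {1/2}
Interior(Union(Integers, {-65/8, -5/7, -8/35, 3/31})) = EmptySet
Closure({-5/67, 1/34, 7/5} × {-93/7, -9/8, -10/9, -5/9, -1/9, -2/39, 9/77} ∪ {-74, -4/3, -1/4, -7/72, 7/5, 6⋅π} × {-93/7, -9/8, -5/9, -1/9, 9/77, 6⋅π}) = ({-5/67, 1/34, 7/5} × {-93/7, -9/8, -10/9, -5/9, -1/9, -2/39, 9/77}) ∪ ({-74, -4/3, -1/4, -7/72, 7/5, 6⋅π} × {-93/7, -9/8, -5/9, -1/9, 9/77, 6⋅π})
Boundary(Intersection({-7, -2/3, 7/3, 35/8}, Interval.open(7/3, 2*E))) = {35/8}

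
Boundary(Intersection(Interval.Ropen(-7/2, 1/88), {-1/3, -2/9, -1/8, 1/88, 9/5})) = {-1/3, -2/9, -1/8}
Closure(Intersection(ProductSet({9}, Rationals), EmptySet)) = EmptySet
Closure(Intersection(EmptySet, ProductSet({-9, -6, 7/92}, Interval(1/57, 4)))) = EmptySet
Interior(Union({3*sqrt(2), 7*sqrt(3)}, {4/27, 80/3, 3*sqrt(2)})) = EmptySet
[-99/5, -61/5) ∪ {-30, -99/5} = {-30} ∪ [-99/5, -61/5)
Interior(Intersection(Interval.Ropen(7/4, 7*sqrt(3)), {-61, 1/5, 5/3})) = EmptySet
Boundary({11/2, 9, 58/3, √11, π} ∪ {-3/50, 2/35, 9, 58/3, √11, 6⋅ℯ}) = {-3/50, 2/35, 11/2, 9, 58/3, √11, 6⋅ℯ, π}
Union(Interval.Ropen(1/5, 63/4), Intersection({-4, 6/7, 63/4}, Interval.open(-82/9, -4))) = Interval.Ropen(1/5, 63/4)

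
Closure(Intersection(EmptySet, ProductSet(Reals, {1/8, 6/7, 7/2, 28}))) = EmptySet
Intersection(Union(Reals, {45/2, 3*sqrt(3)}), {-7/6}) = {-7/6}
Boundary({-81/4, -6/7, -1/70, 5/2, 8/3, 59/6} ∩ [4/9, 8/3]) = {5/2, 8/3}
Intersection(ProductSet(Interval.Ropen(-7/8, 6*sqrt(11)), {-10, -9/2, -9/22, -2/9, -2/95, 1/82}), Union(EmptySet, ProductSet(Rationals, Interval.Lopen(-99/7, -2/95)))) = ProductSet(Intersection(Interval.Ropen(-7/8, 6*sqrt(11)), Rationals), {-10, -9/2, -9/22, -2/9, -2/95})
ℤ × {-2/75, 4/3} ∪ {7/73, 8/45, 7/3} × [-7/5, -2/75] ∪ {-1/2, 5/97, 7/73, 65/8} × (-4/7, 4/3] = (ℤ × {-2/75, 4/3}) ∪ ({7/73, 8/45, 7/3} × [-7/5, -2/75]) ∪ ({-1/2, 5/97, 7/73, 65/8} × (-4/7, 4/3])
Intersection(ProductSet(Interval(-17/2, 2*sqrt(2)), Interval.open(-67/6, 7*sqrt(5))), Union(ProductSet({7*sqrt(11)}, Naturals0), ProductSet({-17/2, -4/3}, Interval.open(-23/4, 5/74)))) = ProductSet({-17/2, -4/3}, Interval.open(-23/4, 5/74))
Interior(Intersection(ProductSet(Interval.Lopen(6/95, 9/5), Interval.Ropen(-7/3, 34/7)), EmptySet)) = EmptySet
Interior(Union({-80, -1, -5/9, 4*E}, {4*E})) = EmptySet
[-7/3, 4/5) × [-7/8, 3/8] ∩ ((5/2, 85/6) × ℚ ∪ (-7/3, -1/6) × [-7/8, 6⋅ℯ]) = (-7/3, -1/6) × [-7/8, 3/8]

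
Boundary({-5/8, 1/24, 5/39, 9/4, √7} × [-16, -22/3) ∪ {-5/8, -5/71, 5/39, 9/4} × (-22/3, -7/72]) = ({-5/8, -5/71, 5/39, 9/4} × [-22/3, -7/72]) ∪ ({-5/8, 1/24, 5/39, 9/4, √7} × [-16, -22/3])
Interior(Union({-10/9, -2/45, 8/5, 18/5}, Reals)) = Reals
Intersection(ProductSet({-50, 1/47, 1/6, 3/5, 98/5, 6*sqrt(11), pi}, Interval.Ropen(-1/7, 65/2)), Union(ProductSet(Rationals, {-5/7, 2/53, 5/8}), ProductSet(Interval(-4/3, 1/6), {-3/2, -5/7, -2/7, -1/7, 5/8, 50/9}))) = Union(ProductSet({1/47, 1/6}, {-1/7, 5/8, 50/9}), ProductSet({-50, 1/47, 1/6, 3/5, 98/5}, {2/53, 5/8}))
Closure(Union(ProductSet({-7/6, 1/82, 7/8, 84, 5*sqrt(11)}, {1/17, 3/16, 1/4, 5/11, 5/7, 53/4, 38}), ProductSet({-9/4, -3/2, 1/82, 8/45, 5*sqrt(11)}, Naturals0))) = Union(ProductSet({-9/4, -3/2, 1/82, 8/45, 5*sqrt(11)}, Naturals0), ProductSet({-7/6, 1/82, 7/8, 84, 5*sqrt(11)}, {1/17, 3/16, 1/4, 5/11, 5/7, 53/4, 38}))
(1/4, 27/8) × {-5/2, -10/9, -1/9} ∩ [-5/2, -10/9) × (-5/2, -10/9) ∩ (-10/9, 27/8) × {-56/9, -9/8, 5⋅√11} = ∅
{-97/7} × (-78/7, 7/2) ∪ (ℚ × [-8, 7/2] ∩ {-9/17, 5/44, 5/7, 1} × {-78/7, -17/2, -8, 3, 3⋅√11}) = ({-97/7} × (-78/7, 7/2)) ∪ ({-9/17, 5/44, 5/7, 1} × {-8, 3})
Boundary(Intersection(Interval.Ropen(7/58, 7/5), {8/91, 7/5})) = EmptySet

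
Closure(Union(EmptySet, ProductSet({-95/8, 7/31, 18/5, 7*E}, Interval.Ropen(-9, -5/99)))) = ProductSet({-95/8, 7/31, 18/5, 7*E}, Interval(-9, -5/99))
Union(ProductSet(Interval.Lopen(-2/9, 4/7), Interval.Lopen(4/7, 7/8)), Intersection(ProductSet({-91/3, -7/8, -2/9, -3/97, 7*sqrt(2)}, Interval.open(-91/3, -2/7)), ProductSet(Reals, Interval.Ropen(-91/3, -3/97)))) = Union(ProductSet({-91/3, -7/8, -2/9, -3/97, 7*sqrt(2)}, Interval.open(-91/3, -2/7)), ProductSet(Interval.Lopen(-2/9, 4/7), Interval.Lopen(4/7, 7/8)))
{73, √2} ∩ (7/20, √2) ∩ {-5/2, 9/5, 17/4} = ∅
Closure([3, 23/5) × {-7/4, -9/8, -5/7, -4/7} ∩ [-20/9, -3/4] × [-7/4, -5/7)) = ∅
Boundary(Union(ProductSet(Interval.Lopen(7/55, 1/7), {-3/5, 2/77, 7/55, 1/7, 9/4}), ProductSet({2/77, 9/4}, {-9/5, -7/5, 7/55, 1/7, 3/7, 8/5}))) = Union(ProductSet({2/77, 9/4}, {-9/5, -7/5, 7/55, 1/7, 3/7, 8/5}), ProductSet(Interval(7/55, 1/7), {-3/5, 2/77, 7/55, 1/7, 9/4}))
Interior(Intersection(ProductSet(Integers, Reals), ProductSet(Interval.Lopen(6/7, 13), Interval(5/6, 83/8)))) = EmptySet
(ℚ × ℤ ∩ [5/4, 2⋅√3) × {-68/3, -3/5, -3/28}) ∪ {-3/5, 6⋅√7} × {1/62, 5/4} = {-3/5, 6⋅√7} × {1/62, 5/4}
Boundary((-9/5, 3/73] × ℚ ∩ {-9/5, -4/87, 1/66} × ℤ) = {-4/87, 1/66} × ℤ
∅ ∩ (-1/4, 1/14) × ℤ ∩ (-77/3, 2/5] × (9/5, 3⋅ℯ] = ∅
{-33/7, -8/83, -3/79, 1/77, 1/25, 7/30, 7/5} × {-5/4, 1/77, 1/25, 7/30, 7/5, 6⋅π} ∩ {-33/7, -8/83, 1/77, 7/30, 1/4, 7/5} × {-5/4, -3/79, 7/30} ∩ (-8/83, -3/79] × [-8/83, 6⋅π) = ∅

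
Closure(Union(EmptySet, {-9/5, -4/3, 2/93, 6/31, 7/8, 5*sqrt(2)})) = {-9/5, -4/3, 2/93, 6/31, 7/8, 5*sqrt(2)}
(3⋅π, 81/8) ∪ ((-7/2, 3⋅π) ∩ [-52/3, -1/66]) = (-7/2, -1/66] ∪ (3⋅π, 81/8)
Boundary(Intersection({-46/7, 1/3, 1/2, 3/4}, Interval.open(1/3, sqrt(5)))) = {1/2, 3/4}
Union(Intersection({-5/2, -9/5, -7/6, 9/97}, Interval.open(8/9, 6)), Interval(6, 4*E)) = Interval(6, 4*E)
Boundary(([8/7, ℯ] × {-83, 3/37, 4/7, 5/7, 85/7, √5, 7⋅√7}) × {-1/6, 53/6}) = ([8/7, ℯ] × {-83, 3/37, 4/7, 5/7, 85/7, √5, 7⋅√7}) × {-1/6, 53/6}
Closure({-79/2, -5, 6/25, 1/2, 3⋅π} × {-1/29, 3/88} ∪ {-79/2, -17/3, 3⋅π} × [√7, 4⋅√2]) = ({-79/2, -5, 6/25, 1/2, 3⋅π} × {-1/29, 3/88}) ∪ ({-79/2, -17/3, 3⋅π} × [√7, 4⋅√2])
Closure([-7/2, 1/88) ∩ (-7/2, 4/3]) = [-7/2, 1/88]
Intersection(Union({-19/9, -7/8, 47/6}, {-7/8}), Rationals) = {-19/9, -7/8, 47/6}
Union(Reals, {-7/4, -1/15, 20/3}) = Reals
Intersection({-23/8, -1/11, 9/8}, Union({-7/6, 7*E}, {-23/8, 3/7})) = {-23/8}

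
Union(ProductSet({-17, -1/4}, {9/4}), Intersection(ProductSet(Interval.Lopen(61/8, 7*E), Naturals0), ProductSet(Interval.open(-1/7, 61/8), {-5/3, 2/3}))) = ProductSet({-17, -1/4}, {9/4})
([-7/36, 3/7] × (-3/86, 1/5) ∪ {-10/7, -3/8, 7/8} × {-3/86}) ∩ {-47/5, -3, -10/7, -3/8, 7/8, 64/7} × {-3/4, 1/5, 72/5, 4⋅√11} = ∅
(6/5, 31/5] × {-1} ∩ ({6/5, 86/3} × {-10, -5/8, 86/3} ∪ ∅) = ∅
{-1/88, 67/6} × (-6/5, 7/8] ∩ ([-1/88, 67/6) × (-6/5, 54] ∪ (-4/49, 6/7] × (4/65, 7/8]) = {-1/88} × (-6/5, 7/8]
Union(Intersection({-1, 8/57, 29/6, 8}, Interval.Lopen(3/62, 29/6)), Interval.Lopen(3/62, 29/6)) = Interval.Lopen(3/62, 29/6)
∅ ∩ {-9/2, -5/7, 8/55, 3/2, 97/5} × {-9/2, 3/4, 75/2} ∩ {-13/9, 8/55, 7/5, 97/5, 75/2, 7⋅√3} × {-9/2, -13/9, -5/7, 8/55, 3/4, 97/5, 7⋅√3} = ∅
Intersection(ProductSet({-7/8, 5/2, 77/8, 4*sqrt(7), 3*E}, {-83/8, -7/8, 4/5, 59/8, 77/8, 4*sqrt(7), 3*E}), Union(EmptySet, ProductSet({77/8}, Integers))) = EmptySet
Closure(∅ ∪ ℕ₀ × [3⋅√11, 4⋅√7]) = ℕ₀ × [3⋅√11, 4⋅√7]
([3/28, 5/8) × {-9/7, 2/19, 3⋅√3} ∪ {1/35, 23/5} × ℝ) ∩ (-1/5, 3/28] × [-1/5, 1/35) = {1/35} × [-1/5, 1/35)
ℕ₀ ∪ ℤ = ℤ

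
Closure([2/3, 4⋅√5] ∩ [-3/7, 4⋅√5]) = [2/3, 4⋅√5]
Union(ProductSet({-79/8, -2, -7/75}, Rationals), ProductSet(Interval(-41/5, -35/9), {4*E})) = Union(ProductSet({-79/8, -2, -7/75}, Rationals), ProductSet(Interval(-41/5, -35/9), {4*E}))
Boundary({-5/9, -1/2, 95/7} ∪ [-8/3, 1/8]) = {-8/3, 1/8, 95/7}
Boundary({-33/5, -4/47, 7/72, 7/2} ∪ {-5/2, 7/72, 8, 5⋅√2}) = {-33/5, -5/2, -4/47, 7/72, 7/2, 8, 5⋅√2}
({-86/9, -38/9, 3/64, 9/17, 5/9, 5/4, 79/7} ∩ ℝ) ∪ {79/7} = {-86/9, -38/9, 3/64, 9/17, 5/9, 5/4, 79/7}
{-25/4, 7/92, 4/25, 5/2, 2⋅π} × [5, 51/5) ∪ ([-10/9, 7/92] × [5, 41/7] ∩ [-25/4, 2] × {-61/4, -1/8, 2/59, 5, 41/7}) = ([-10/9, 7/92] × {5, 41/7}) ∪ ({-25/4, 7/92, 4/25, 5/2, 2⋅π} × [5, 51/5))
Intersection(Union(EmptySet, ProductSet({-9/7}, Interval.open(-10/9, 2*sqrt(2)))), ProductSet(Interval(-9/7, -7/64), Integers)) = ProductSet({-9/7}, Range(-1, 3, 1))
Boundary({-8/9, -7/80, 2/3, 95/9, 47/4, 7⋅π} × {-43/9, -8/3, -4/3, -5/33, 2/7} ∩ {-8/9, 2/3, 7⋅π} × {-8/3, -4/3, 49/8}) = {-8/9, 2/3, 7⋅π} × {-8/3, -4/3}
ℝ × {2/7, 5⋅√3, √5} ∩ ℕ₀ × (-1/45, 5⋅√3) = ℕ₀ × {2/7, √5}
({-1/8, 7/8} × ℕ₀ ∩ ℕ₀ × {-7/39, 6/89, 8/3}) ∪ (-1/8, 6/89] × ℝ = (-1/8, 6/89] × ℝ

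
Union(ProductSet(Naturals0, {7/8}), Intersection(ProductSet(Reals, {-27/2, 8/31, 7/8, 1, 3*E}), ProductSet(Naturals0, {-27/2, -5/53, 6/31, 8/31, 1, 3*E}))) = ProductSet(Naturals0, {-27/2, 8/31, 7/8, 1, 3*E})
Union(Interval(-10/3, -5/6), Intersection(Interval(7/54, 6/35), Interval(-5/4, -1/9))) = Interval(-10/3, -5/6)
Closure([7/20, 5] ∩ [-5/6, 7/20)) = ∅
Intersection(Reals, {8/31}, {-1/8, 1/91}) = EmptySet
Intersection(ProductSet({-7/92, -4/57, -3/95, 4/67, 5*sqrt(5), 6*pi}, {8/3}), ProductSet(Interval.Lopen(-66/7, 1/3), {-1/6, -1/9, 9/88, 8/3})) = ProductSet({-7/92, -4/57, -3/95, 4/67}, {8/3})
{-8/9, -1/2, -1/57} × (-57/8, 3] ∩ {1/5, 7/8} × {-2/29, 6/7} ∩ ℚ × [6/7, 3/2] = ∅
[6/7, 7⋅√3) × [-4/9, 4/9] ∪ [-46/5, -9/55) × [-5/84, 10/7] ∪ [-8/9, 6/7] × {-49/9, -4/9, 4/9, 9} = ([-46/5, -9/55) × [-5/84, 10/7]) ∪ ([-8/9, 6/7] × {-49/9, -4/9, 4/9, 9}) ∪ ([6/7, 7⋅√3) × [-4/9, 4/9])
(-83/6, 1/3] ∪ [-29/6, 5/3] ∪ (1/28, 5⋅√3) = (-83/6, 5⋅√3)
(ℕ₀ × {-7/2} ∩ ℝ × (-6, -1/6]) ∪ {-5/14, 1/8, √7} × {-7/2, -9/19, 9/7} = (ℕ₀ × {-7/2}) ∪ ({-5/14, 1/8, √7} × {-7/2, -9/19, 9/7})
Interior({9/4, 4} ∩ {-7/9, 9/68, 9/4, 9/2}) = ∅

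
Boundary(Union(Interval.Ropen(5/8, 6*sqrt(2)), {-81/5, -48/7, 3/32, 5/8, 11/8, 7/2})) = {-81/5, -48/7, 3/32, 5/8, 6*sqrt(2)}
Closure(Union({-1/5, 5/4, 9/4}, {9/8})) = {-1/5, 9/8, 5/4, 9/4}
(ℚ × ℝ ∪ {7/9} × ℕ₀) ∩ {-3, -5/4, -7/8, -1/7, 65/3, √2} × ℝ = {-3, -5/4, -7/8, -1/7, 65/3} × ℝ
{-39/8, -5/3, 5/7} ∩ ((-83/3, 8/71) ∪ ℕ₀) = {-39/8, -5/3}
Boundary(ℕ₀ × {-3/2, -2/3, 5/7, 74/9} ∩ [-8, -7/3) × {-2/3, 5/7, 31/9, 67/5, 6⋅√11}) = ∅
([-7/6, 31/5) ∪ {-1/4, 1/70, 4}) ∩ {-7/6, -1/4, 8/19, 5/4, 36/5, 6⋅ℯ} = {-7/6, -1/4, 8/19, 5/4}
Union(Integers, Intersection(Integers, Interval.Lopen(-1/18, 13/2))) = Integers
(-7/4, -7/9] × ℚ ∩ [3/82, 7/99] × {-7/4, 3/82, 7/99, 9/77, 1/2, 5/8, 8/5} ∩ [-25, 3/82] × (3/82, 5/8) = ∅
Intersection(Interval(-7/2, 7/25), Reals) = Interval(-7/2, 7/25)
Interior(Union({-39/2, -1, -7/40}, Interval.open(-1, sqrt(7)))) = Interval.open(-1, sqrt(7))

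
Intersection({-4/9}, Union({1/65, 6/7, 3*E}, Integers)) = EmptySet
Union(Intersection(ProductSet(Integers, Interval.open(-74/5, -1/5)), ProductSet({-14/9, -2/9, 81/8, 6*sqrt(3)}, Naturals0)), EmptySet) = EmptySet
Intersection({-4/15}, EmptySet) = EmptySet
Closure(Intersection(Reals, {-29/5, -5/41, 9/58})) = {-29/5, -5/41, 9/58}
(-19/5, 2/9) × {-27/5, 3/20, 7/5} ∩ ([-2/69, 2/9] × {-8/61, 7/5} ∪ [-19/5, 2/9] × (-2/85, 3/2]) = (-19/5, 2/9) × {3/20, 7/5}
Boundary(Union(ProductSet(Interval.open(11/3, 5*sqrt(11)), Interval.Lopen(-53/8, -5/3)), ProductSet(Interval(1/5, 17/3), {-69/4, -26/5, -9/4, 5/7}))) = Union(ProductSet({11/3, 5*sqrt(11)}, Interval(-53/8, -5/3)), ProductSet(Interval(1/5, 11/3), {-69/4, -26/5, -9/4, 5/7}), ProductSet(Interval(1/5, 17/3), {-69/4, 5/7}), ProductSet(Interval(11/3, 5*sqrt(11)), {-53/8, -5/3}))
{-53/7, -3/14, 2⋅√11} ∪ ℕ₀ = {-53/7, -3/14, 2⋅√11} ∪ ℕ₀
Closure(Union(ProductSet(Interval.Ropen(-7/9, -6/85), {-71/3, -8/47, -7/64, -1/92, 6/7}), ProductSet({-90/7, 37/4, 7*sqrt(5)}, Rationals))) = Union(ProductSet({-90/7, 37/4, 7*sqrt(5)}, Reals), ProductSet(Interval(-7/9, -6/85), {-71/3, -8/47, -7/64, -1/92, 6/7}))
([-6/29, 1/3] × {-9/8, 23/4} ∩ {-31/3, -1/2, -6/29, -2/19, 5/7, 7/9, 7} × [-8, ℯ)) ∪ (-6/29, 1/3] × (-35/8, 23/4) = ({-6/29, -2/19} × {-9/8}) ∪ ((-6/29, 1/3] × (-35/8, 23/4))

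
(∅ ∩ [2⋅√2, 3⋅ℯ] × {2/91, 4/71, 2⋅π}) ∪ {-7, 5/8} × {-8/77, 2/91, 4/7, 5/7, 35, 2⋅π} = {-7, 5/8} × {-8/77, 2/91, 4/7, 5/7, 35, 2⋅π}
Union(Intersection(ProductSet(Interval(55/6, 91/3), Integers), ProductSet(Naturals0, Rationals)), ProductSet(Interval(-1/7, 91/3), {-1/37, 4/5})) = Union(ProductSet(Interval(-1/7, 91/3), {-1/37, 4/5}), ProductSet(Range(10, 31, 1), Integers))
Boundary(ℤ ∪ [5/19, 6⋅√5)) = {5/19, 6⋅√5} ∪ (ℤ \ (5/19, 6⋅√5))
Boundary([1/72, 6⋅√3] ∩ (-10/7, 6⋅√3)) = {1/72, 6⋅√3}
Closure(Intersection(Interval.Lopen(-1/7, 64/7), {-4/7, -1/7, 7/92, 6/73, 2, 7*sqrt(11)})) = {7/92, 6/73, 2}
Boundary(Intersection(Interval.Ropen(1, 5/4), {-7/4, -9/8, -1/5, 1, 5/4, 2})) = {1}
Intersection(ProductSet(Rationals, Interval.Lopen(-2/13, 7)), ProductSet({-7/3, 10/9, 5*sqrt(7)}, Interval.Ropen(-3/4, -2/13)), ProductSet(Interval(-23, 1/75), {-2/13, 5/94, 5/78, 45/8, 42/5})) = EmptySet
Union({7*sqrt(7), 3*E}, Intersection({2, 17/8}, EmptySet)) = {7*sqrt(7), 3*E}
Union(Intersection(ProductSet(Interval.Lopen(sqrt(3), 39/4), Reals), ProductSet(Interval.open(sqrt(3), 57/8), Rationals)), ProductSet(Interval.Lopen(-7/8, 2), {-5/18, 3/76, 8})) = Union(ProductSet(Interval.Lopen(-7/8, 2), {-5/18, 3/76, 8}), ProductSet(Interval.open(sqrt(3), 57/8), Rationals))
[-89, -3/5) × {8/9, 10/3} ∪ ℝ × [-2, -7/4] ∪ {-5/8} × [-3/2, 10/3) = (ℝ × [-2, -7/4]) ∪ ({-5/8} × [-3/2, 10/3)) ∪ ([-89, -3/5) × {8/9, 10/3})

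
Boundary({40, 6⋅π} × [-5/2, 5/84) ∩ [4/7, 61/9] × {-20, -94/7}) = ∅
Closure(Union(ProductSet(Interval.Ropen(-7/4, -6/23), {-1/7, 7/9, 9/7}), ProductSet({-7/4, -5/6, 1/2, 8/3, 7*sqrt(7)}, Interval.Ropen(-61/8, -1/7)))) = Union(ProductSet({-7/4, -5/6, 1/2, 8/3, 7*sqrt(7)}, Interval(-61/8, -1/7)), ProductSet(Interval(-7/4, -6/23), {-1/7, 7/9, 9/7}))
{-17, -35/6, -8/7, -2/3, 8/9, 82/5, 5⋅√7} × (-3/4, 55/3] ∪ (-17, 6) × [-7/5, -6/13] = ((-17, 6) × [-7/5, -6/13]) ∪ ({-17, -35/6, -8/7, -2/3, 8/9, 82/5, 5⋅√7} × (-3/4, 55/3])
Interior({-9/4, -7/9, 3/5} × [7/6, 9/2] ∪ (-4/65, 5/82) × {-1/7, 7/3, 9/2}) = ∅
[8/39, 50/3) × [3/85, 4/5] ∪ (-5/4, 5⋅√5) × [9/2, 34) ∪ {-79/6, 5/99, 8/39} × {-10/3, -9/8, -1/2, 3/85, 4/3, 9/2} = ([8/39, 50/3) × [3/85, 4/5]) ∪ ({-79/6, 5/99, 8/39} × {-10/3, -9/8, -1/2, 3/85, 4/3, 9/2}) ∪ ((-5/4, 5⋅√5) × [9/2, 34))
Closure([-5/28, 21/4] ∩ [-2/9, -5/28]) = {-5/28}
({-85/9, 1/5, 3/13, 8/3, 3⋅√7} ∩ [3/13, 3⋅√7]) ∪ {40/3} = {3/13, 8/3, 40/3, 3⋅√7}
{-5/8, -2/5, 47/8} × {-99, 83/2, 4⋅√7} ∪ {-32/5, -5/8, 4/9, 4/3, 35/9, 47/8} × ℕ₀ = ({-32/5, -5/8, 4/9, 4/3, 35/9, 47/8} × ℕ₀) ∪ ({-5/8, -2/5, 47/8} × {-99, 83/2, 4⋅√7})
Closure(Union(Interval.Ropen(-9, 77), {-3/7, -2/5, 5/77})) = Interval(-9, 77)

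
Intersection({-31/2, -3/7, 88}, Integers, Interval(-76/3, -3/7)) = EmptySet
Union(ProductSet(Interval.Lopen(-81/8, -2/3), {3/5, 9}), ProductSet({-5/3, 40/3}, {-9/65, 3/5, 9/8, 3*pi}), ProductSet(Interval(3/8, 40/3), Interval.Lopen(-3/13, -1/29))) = Union(ProductSet({-5/3, 40/3}, {-9/65, 3/5, 9/8, 3*pi}), ProductSet(Interval.Lopen(-81/8, -2/3), {3/5, 9}), ProductSet(Interval(3/8, 40/3), Interval.Lopen(-3/13, -1/29)))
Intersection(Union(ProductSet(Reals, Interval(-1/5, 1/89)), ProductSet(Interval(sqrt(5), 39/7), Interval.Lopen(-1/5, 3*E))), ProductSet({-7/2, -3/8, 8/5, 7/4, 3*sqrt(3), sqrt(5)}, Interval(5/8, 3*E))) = ProductSet({3*sqrt(3), sqrt(5)}, Interval(5/8, 3*E))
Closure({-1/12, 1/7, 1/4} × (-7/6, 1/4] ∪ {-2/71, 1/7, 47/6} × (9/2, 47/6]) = ({-1/12, 1/7, 1/4} × [-7/6, 1/4]) ∪ ({-2/71, 1/7, 47/6} × [9/2, 47/6])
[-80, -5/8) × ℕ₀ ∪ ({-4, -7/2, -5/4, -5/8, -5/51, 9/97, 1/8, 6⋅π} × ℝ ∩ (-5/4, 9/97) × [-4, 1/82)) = ([-80, -5/8) × ℕ₀) ∪ ({-5/8, -5/51} × [-4, 1/82))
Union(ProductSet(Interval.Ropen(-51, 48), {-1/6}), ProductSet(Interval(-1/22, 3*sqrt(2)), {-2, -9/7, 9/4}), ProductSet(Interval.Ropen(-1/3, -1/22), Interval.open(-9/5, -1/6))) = Union(ProductSet(Interval.Ropen(-51, 48), {-1/6}), ProductSet(Interval.Ropen(-1/3, -1/22), Interval.open(-9/5, -1/6)), ProductSet(Interval(-1/22, 3*sqrt(2)), {-2, -9/7, 9/4}))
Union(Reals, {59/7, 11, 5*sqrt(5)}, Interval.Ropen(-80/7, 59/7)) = Interval(-oo, oo)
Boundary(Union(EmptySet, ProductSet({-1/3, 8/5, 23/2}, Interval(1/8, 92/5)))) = ProductSet({-1/3, 8/5, 23/2}, Interval(1/8, 92/5))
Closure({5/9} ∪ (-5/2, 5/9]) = [-5/2, 5/9]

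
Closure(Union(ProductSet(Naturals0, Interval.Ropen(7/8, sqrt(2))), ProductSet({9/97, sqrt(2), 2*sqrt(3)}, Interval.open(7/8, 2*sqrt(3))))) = Union(ProductSet({9/97, sqrt(2), 2*sqrt(3)}, Interval(7/8, 2*sqrt(3))), ProductSet(Naturals0, Interval(7/8, sqrt(2))))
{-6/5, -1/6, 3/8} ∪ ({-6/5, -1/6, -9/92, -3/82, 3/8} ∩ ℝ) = {-6/5, -1/6, -9/92, -3/82, 3/8}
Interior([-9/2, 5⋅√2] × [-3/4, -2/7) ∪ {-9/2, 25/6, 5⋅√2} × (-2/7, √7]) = (-9/2, 5⋅√2) × (-3/4, -2/7)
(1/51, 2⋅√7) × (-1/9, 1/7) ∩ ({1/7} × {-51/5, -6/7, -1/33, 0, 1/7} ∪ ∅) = {1/7} × {-1/33, 0}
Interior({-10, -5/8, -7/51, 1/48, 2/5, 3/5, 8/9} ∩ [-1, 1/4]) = ∅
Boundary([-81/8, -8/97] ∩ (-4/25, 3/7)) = {-4/25, -8/97}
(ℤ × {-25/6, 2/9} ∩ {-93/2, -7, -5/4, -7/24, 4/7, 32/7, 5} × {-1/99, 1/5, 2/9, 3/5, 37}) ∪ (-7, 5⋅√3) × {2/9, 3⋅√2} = ({-7, 5} × {2/9}) ∪ ((-7, 5⋅√3) × {2/9, 3⋅√2})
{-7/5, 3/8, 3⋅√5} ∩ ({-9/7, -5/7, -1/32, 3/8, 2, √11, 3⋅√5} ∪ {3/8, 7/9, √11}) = {3/8, 3⋅√5}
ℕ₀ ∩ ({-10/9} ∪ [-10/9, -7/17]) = ∅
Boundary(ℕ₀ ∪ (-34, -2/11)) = {-34, -2/11} ∪ (ℕ₀ \ (-34, -2/11))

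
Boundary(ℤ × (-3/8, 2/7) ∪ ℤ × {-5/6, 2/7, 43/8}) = ℤ × ({-5/6, 43/8} ∪ [-3/8, 2/7])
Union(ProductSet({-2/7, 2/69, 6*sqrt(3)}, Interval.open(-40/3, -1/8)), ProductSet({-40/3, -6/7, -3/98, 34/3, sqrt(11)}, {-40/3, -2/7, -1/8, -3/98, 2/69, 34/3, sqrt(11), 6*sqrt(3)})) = Union(ProductSet({-2/7, 2/69, 6*sqrt(3)}, Interval.open(-40/3, -1/8)), ProductSet({-40/3, -6/7, -3/98, 34/3, sqrt(11)}, {-40/3, -2/7, -1/8, -3/98, 2/69, 34/3, sqrt(11), 6*sqrt(3)}))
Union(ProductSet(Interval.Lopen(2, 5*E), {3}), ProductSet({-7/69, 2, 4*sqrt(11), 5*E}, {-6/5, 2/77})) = Union(ProductSet({-7/69, 2, 4*sqrt(11), 5*E}, {-6/5, 2/77}), ProductSet(Interval.Lopen(2, 5*E), {3}))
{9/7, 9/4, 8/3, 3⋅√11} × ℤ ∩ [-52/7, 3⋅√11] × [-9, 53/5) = {9/7, 9/4, 8/3, 3⋅√11} × {-9, -8, …, 10}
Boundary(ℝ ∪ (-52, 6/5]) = ∅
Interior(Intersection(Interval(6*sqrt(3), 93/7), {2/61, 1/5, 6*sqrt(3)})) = EmptySet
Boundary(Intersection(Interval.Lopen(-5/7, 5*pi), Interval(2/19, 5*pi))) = {2/19, 5*pi}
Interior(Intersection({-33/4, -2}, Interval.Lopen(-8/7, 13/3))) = EmptySet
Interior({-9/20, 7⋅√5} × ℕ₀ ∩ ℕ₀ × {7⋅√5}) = ∅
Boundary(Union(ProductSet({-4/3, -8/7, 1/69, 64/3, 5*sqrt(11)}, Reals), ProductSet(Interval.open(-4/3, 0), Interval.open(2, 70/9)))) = Union(ProductSet({-4/3, 0}, Interval(2, 70/9)), ProductSet({-4/3, 1/69, 64/3, 5*sqrt(11)}, Reals), ProductSet({-4/3, -8/7, 1/69, 64/3, 5*sqrt(11)}, Union(Interval(-oo, 2), Interval(70/9, oo))), ProductSet(Interval(-4/3, 0), {2, 70/9}))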